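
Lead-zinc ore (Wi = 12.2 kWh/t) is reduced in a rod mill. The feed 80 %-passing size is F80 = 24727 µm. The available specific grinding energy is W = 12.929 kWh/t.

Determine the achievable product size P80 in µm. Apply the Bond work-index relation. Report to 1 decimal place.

P80 = 79.2 µm

W = 10 Wi / √P80 − 10 Wi / √F80
P80^(−½) = W/(10 Wi) + F80^(−½)
  = 12.9290/(10·12.2) + 1/√24727 = 0.105975 + 0.006359 = 0.112335
P80 = (1/0.112335)² = 8.9020² = 79.24 µm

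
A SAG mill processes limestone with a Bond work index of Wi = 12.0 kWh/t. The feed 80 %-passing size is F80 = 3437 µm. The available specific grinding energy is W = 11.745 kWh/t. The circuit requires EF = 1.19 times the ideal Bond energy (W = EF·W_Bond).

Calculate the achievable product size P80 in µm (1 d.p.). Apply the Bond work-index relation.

W = 10·Wi·(P80^(-½) − F80^(-½))
W_Bond = W / EF = 11.745 / 1.19 = 9.8697 kWh/t
P80^-0.5 = F80^-0.5 + W_Bond/(10 Wi)
  = 9.8697/(10·12.0) + 1/√3437 = 0.082248 + 0.017057 = 0.099305
P80 = (1/0.099305)² = 10.0700² = 101.40 µm

P80 = 101.4 µm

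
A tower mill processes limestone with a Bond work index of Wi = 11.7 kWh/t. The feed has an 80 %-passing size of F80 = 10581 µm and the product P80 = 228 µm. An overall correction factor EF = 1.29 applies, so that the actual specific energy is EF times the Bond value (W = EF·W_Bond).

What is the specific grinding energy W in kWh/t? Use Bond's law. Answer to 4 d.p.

W = 8.5283 kWh/t

Bond:  W = 10 Wi (1/√P − 1/√F)
1/√228 = 0.066227;  1/√10581 = 0.009722
W = 10·11.7·(0.066227 − 0.009722) = 6.6111 kWh/t
Corrected W = EF·W_Bond = 1.29·6.6111 = 8.5283 kWh/t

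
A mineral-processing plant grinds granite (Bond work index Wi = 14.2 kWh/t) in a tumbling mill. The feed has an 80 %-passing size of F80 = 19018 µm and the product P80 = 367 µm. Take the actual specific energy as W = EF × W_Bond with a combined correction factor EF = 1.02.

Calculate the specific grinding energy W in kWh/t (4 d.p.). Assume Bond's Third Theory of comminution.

Bond: W = 10·Wi·(1/√P80 − 1/√F80)
1/√367 = 0.052200;  1/√19018 = 0.007251
W = 10·14.2·(0.052200 − 0.007251) = 6.3827 kWh/t
W_actual = 1.02 × 6.3827 = 6.5103 kWh/t

W = 6.5103 kWh/t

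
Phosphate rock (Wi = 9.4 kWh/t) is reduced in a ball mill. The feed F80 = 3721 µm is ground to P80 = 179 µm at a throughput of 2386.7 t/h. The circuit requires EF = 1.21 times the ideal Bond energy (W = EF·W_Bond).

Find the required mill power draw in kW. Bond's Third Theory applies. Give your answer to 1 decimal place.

P = 15839.9 kW

Bond:  W = 10 Wi (1/√P − 1/√F)
W = 10·9.4·(1/√179 − 1/√3721) = 10·9.4·(0.058350) = 5.4849 kWh/t
Apply correction: 5.4849 × 1.21 = 6.6367 kWh/t
Power = W × throughput = 6.6367 kWh/t × 2386.7 t/h = 15839.9 kW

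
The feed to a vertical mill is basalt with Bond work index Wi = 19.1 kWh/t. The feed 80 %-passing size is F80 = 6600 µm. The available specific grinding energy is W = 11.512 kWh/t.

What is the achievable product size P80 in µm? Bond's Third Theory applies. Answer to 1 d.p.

P80 = 189.8 µm

W = 10·Wi·(P80^(-½) − F80^(-½))
P80^-0.5 = F80^-0.5 + W/(10 Wi)
  = 11.5120/(10·19.1) + 1/√6600 = 0.060272 + 0.012309 = 0.072581
P80 = (1/0.072581)² = 13.7776² = 189.82 µm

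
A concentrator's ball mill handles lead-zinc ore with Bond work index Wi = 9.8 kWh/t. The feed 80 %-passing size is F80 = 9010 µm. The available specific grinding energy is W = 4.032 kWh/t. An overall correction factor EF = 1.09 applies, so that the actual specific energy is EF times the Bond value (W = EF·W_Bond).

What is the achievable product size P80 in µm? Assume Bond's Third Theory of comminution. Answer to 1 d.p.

P80 = 429.0 µm

Bond:  W = 10 Wi (1/√P − 1/√F)
W_Bond = W / EF = 4.032 / 1.09 = 3.6991 kWh/t
P80^(−½) = W_Bond/(10 Wi) + F80^(−½)
  = 3.6991/(10·9.8) + 1/√9010 = 0.037746 + 0.010535 = 0.048281
P80 = (1/0.048281)² = 20.7122² = 428.99 µm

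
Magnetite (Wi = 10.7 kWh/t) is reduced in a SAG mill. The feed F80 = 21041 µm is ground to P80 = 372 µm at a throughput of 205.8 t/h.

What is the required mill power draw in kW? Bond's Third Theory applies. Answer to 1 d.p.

W = 10·Wi·(P80^(-½) − F80^(-½))
W = 10·10.7·(1/√372 − 1/√21041) = 10·10.7·(0.044954) = 4.8100 kWh/t
Mill draw = 4.8100 × 205.8 = 989.9 kW

P = 989.9 kW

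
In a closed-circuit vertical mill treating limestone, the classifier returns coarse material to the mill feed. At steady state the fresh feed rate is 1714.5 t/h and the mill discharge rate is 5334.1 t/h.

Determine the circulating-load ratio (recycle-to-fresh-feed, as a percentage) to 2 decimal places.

Discharge = new feed + return, hence
R = M − F = 5334.1 − 1714.5 = 3619.6 t/h
CL = 100·R/F = 100·3619.6/1714.5 = 211.12 %

CL = 211.12 %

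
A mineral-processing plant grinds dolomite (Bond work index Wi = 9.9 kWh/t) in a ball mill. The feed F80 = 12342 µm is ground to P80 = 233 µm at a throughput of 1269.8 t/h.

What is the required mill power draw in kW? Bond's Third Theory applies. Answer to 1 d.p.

W_Bond = 10·Wi·(1/√P₈₀ − 1/√F₈₀)
W = 10·9.9·(1/√233 − 1/√12342) = 10·9.9·(0.056511) = 5.5946 kWh/t
Power = W × throughput = 5.5946 kWh/t × 1269.8 t/h = 7104.0 kW

P = 7104.0 kW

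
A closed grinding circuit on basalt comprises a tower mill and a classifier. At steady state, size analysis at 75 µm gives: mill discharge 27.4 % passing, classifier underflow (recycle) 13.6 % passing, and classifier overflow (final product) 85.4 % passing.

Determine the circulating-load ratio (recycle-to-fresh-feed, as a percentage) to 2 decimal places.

Classifier node, passing 75 µm:
(1+r)·d = r·u + o ⇒ r = (o−d)/(d−u)
r = (85.4 − 27.4)/(27.4 − 13.6) = 58.0/13.8 = 4.2029
CL = 100·r = 420.29 %

CL = 420.29 %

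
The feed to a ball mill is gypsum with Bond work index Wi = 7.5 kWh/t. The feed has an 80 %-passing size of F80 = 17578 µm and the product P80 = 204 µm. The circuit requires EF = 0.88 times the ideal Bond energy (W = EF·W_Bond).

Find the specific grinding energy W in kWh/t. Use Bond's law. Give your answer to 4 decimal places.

W = 4.1231 kWh/t

W = 10·Wi·[P80^(−½) − F80^(−½)]
1/√204 = 0.070014;  1/√17578 = 0.007542
W = 10·7.5·(0.070014 − 0.007542) = 4.6854 kWh/t
W_actual = 0.88 × 4.6854 = 4.1231 kWh/t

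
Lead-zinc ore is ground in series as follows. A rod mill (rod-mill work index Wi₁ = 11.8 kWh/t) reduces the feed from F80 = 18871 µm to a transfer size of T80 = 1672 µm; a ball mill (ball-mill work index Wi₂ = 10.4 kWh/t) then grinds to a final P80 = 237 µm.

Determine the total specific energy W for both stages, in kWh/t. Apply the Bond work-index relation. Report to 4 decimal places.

W = 10 Wi (1/√P80 − 1/√F80)  [Bond]
Stage 1 (18871→1672 µm, Wi₁=11.8): W₁ = 10·11.8·(0.024456 − 0.007280) = 2.0268 kWh/t
Stage 2 (1672→237 µm, Wi₂=10.4): W₂ = 10·10.4·(0.064957 − 0.024456) = 4.2121 kWh/t
W = W₁ + W₂ = 2.0268 + 4.2121 = 6.2389 kWh/t

W = 6.2389 kWh/t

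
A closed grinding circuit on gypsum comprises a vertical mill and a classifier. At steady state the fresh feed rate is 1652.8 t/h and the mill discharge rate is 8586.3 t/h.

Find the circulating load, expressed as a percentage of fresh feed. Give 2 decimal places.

M = F + R at steady state, so:
R = M − F = 8586.3 − 1652.8 = 6933.5 t/h
CL = 100·R/F = 100·6933.5/1652.8 = 419.50 %

CL = 419.50 %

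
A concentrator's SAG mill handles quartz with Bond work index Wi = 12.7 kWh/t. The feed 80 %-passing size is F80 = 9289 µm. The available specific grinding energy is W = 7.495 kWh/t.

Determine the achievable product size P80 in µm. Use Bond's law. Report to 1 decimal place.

P80 = 207.7 µm

W = 10 Wi (1/√P80 − 1/√F80)  [Bond]
⇒ 1/√P80 = W/(10 Wi) + 1/√F80
  = 7.4950/(10·12.7) + 1/√9289 = 0.059016 + 0.010376 = 0.069391
P80 = (1/0.069391)² = 14.4110² = 207.68 µm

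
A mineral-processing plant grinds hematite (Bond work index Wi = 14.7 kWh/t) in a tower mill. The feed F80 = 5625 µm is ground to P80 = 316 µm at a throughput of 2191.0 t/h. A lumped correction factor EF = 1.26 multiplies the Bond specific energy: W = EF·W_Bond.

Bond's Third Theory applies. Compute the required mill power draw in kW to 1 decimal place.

P = 17418.1 kW

Bond:  W = 10 Wi (1/√P − 1/√F)
W = 10·14.7·(1/√316 − 1/√5625) = 10·14.7·(0.042921) = 6.3094 kWh/t
Apply correction: 6.3094 × 1.26 = 7.9498 kWh/t
Power = W × throughput = 7.9498 kWh/t × 2191.0 t/h = 17418.1 kW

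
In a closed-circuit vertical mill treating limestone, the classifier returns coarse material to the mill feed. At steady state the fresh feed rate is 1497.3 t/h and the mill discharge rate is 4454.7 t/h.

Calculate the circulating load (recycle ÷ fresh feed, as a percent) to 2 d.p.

CL = 197.52 %

Discharge = new feed + return, hence
R = M − F = 4454.7 − 1497.3 = 2957.4 t/h
CL = 100·R/F = 100·2957.4/1497.3 = 197.52 %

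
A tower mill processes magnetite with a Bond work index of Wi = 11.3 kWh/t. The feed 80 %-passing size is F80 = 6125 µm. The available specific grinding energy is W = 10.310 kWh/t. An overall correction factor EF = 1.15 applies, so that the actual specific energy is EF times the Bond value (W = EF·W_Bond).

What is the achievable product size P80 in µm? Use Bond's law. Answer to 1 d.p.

W = 10·Wi·[P80^(−½) − F80^(−½)]
W_Bond = W / EF = 10.310 / 1.15 = 8.9652 kWh/t
⇒ 1/√P80 = W_Bond/(10·Wi) + 1/√F80
  = 8.9652/(10·11.3) + 1/√6125 = 0.079338 + 0.012778 = 0.092116
P80 = (1/0.092116)² = 10.8559² = 117.85 µm

P80 = 117.9 µm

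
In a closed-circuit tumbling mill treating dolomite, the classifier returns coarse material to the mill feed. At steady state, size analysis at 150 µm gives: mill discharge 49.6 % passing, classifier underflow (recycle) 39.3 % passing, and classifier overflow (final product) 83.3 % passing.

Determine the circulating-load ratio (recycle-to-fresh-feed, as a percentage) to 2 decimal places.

CL = 327.18 %

Two-product formula at 150 µm:
(1+r)·d = r·u + o ⇒ r = (o−d)/(d−u)
r = (83.3 − 49.6)/(49.6 − 39.3) = 33.7/10.3 = 3.2718
CL = 100·r = 327.18 %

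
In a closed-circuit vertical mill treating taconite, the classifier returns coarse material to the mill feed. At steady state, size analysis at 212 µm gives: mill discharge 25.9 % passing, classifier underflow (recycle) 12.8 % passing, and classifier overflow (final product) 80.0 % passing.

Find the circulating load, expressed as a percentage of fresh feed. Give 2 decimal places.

Two-product formula at 212 µm:
(1+r)d = ru + o → r = (o−d)/(d−u)
r = (80.0 − 25.9)/(25.9 − 12.8) = 54.1/13.1 = 4.1298
CL = 100·r = 412.98 %

CL = 412.98 %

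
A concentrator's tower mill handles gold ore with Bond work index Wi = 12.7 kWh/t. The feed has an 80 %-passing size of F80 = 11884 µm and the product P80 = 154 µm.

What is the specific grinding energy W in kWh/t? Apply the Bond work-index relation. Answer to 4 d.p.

Bond: W = 10·Wi·(1/√P80 − 1/√F80)
1/√154 = 0.080582;  1/√11884 = 0.009173
W = 10·12.7·(0.080582 − 0.009173) = 9.0690 kWh/t

W = 9.0690 kWh/t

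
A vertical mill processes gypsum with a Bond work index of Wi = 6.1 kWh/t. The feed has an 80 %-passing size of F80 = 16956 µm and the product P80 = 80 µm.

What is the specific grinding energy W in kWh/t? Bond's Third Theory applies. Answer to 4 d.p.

W = 10 Wi / √P80 − 10 Wi / √F80
1/√80 = 0.111803;  1/√16956 = 0.007680
W = 10·6.1·(0.111803 − 0.007680) = 6.3516 kWh/t

W = 6.3516 kWh/t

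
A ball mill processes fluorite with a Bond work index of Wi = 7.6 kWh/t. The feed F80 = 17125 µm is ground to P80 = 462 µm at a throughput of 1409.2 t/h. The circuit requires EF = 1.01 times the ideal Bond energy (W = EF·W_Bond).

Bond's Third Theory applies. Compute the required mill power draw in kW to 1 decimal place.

P = 4205.9 kW

W = 10 Wi / √P80 − 10 Wi / √F80
W = 10·7.6·(1/√462 − 1/√17125) = 10·7.6·(0.038883) = 2.9551 kWh/t
Corrected W = EF·W_Bond = 1.01·2.9551 = 2.9846 kWh/t
P = W·T = 2.9846·1409.2 = 4205.9 kW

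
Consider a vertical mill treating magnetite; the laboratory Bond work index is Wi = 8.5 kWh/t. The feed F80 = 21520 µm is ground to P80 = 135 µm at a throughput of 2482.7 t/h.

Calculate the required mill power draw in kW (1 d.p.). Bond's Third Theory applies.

Bond: W = 10·Wi·(1/√P80 − 1/√F80)
W = 10·8.5·(1/√135 − 1/√21520) = 10·8.5·(0.079250) = 6.7362 kWh/t
Power = W × throughput = 6.7362 kWh/t × 2482.7 t/h = 16724.0 kW

P = 16724.0 kW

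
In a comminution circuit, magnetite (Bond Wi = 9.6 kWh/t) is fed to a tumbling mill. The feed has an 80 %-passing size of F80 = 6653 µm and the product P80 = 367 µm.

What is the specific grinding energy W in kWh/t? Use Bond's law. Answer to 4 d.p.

W = 3.8342 kWh/t

W = 10·Wi·[P80^(−½) − F80^(−½)]
1/√367 = 0.052200;  1/√6653 = 0.012260
W = 10·9.6·(0.052200 − 0.012260) = 3.8342 kWh/t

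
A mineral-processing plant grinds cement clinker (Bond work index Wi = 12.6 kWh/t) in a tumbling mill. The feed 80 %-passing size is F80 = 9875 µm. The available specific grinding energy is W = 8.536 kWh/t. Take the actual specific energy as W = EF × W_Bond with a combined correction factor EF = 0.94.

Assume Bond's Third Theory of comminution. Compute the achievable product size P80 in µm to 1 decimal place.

W = 10 Wi / √P80 − 10 Wi / √F80
W_Bond = W / EF = 8.536 / 0.94 = 9.0809 kWh/t
P80^(−½) = W_Bond/(10 Wi) + F80^(−½)
  = 9.0809/(10·12.6) + 1/√9875 = 0.072070 + 0.010063 = 0.082133
P80 = (1/0.082133)² = 12.1753² = 148.24 µm

P80 = 148.2 µm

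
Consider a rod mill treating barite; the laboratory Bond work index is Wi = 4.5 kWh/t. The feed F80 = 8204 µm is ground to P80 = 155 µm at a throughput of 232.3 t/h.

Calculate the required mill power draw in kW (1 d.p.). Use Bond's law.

P = 724.2 kW

W = 10·Wi·[P80^(−½) − F80^(−½)]
W = 10·4.5·(1/√155 − 1/√8204) = 10·4.5·(0.069281) = 3.1177 kWh/t
Mill draw = 3.1177 × 232.3 = 724.2 kW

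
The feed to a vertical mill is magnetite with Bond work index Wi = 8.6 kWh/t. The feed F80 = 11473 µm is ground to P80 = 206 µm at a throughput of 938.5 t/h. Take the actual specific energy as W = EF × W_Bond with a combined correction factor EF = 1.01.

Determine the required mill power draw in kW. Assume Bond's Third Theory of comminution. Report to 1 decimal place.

W = 10·Wi·(P80^(-½) − F80^(-½))
W = 10·8.6·(1/√206 − 1/√11473) = 10·8.6·(0.060337) = 5.1890 kWh/t
W_actual = 1.01 × 5.1890 = 5.2409 kWh/t
Mill draw = 5.2409 × 938.5 = 4918.6 kW

P = 4918.6 kW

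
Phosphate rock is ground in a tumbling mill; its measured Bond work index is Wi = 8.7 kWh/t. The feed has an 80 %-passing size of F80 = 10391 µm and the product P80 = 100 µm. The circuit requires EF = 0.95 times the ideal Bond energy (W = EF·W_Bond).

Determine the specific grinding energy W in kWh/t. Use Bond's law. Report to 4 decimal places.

W = 7.4542 kWh/t

W = 10 Wi / √P80 − 10 Wi / √F80
1/√100 = 0.100000;  1/√10391 = 0.009810
W = 10·8.7·(0.100000 − 0.009810) = 7.8465 kWh/t
Corrected W = EF·W_Bond = 0.95·7.8465 = 7.4542 kWh/t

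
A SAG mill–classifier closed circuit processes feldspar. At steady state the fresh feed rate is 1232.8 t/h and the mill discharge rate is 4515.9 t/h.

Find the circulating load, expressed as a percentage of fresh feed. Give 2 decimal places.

CL = 266.31 %

Discharge = new feed + return, hence
R = M − F = 4515.9 − 1232.8 = 3283.1 t/h
CL = 100·R/F = 100·3283.1/1232.8 = 266.31 %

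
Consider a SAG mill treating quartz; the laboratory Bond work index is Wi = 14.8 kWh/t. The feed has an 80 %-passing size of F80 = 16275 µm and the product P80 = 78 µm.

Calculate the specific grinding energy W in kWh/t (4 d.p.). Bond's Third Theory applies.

W = 10·Wi·(P80^(-½) − F80^(-½))
1/√78 = 0.113228;  1/√16275 = 0.007839
W = 10·14.8·(0.113228 − 0.007839) = 15.5976 kWh/t

W = 15.5976 kWh/t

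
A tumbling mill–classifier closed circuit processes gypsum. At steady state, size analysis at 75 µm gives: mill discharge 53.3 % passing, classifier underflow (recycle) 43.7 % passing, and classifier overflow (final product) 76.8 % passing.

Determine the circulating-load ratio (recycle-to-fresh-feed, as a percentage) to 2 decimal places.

Two-product formula at 75 µm:
(1+r)d = ru + o → r = (o−d)/(d−u)
r = (76.8 − 53.3)/(53.3 − 43.7) = 23.5/9.6 = 2.4479
CL = 100·r = 244.79 %

CL = 244.79 %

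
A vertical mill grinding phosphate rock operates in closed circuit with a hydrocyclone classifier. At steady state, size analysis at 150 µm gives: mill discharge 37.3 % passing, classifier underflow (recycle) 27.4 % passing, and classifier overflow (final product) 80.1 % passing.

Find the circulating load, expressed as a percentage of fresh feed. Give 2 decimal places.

Mass balance on the −150 µm fraction:
r = (o − d)/(d − u)
r = (80.1 − 37.3)/(37.3 − 27.4) = 42.8/9.9 = 4.3232
CL = 100·r = 432.32 %

CL = 432.32 %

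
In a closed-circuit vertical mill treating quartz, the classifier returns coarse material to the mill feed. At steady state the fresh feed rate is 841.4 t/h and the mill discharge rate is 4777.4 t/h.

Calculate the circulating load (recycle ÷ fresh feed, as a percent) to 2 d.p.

Discharge = new feed + return, hence
R = M − F = 4777.4 − 841.4 = 3936.0 t/h
CL = 100·R/F = 100·3936.0/841.4 = 467.79 %

CL = 467.79 %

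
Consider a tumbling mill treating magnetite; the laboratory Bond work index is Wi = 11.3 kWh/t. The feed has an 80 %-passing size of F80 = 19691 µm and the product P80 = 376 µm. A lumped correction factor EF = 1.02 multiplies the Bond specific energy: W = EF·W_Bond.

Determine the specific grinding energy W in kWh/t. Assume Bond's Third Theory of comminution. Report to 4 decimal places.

Bond:  W = 10 Wi (1/√P − 1/√F)
1/√376 = 0.051571;  1/√19691 = 0.007126
W = 10·11.3·(0.051571 − 0.007126) = 5.0223 kWh/t
W_actual = 1.02 × 5.0223 = 5.1227 kWh/t

W = 5.1227 kWh/t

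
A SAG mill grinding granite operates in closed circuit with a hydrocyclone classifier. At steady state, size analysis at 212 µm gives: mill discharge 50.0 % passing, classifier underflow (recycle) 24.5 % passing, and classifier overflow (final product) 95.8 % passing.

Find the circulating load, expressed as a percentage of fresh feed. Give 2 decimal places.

CL = 179.61 %

Let r = R/F. Size balance at 212 µm:
r = (o − d)/(d − u)
r = (95.8 − 50.0)/(50.0 − 24.5) = 45.8/25.5 = 1.7961
CL = 100·r = 179.61 %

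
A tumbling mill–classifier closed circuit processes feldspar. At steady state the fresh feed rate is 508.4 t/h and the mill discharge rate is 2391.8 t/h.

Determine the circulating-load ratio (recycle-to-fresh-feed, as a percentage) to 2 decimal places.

CL = 370.46 %

Discharge = new feed + return, hence
R = M − F = 2391.8 − 508.4 = 1883.4 t/h
CL = 100·R/F = 100·1883.4/508.4 = 370.46 %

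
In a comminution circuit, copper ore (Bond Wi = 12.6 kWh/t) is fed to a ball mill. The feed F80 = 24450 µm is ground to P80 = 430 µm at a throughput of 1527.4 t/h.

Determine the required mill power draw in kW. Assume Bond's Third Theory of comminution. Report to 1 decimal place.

Bond: W = 10·Wi·(1/√P80 − 1/√F80)
W = 10·12.6·(1/√430 − 1/√24450) = 10·12.6·(0.041829) = 5.2705 kWh/t
P_mill = W·ṁ = 5.2705·1527.4 = 8050.1 kW

P = 8050.1 kW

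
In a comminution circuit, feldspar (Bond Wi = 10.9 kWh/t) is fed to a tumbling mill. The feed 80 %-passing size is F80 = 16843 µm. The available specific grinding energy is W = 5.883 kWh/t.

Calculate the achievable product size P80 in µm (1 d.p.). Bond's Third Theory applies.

P80 = 262.9 µm

Bond:  W = 10 Wi (1/√P − 1/√F)
P80^(−½) = W/(10 Wi) + F80^(−½)
  = 5.8830/(10·10.9) + 1/√16843 = 0.053972 + 0.007705 = 0.061678
P80 = (1/0.061678)² = 16.2133² = 262.87 µm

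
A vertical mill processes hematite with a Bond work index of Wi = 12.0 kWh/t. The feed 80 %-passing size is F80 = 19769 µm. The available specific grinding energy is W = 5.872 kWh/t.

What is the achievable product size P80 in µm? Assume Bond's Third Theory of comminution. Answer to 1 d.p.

P80 = 318.4 µm

Bond: W = 10·Wi·(1/√P80 − 1/√F80)
P80^-0.5 = F80^-0.5 + W/(10 Wi)
  = 5.8720/(10·12.0) + 1/√19769 = 0.048933 + 0.007112 = 0.056046
P80 = (1/0.056046)² = 17.8426² = 318.36 µm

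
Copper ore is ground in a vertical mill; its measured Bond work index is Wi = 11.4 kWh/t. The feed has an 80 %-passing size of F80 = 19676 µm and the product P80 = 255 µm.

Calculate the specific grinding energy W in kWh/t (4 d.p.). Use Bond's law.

W = 6.3262 kWh/t

W = 10 Wi (1/√P80 − 1/√F80)  [Bond]
1/√255 = 0.062622;  1/√19676 = 0.007129
W = 10·11.4·(0.062622 − 0.007129) = 6.3262 kWh/t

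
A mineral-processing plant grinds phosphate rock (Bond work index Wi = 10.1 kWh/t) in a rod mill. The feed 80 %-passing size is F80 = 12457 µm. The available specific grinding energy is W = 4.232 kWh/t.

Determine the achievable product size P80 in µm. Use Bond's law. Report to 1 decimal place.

P80 = 386.6 µm

Bond: W = 10·Wi·(1/√P80 − 1/√F80)
⇒ 1/√P80 = W/(10·Wi) + 1/√F80
  = 4.2320/(10·10.1) + 1/√12457 = 0.041901 + 0.008960 = 0.050861
P80 = (1/0.050861)² = 19.6616² = 386.58 µm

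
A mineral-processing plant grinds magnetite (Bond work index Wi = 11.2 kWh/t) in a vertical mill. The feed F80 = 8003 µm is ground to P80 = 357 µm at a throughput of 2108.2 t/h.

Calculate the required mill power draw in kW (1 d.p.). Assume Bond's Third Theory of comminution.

P = 9857.3 kW

W = 10 Wi (1/√P80 − 1/√F80)  [Bond]
W = 10·11.2·(1/√357 − 1/√8003) = 10·11.2·(0.041747) = 4.6757 kWh/t
P_mill = W·ṁ = 4.6757·2108.2 = 9857.3 kW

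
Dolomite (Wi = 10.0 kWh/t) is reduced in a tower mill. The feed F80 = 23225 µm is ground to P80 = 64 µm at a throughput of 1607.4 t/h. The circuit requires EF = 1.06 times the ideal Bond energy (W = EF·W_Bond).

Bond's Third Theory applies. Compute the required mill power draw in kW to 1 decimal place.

P = 20180.0 kW

W = 10 Wi (P80^-0.5 − F80^-0.5)
W = 10·10.0·(1/√64 − 1/√23225) = 10·10.0·(0.118438) = 11.8438 kWh/t
With EF = 1.06: W = 11.8438·1.06 = 12.5545 kWh/t
P_mill = W·ṁ = 12.5545·1607.4 = 20180.0 kW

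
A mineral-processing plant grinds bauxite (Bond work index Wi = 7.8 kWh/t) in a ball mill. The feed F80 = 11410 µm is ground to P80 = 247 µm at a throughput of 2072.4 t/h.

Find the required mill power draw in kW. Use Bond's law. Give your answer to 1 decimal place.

W = 10·Wi·(P80^(-½) − F80^(-½))
W = 10·7.8·(1/√247 − 1/√11410) = 10·7.8·(0.054267) = 4.2328 kWh/t
Mill draw = 4.2328 × 2072.4 = 8772.1 kW

P = 8772.1 kW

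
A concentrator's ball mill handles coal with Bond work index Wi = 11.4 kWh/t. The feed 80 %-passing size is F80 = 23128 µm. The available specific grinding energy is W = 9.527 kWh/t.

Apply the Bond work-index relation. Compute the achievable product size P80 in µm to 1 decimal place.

P80 = 123.1 µm

W = 10 Wi / √P80 − 10 Wi / √F80
⇒ 1/√P80 = W/(10·Wi) + 1/√F80
  = 9.5270/(10·11.4) + 1/√23128 = 0.083570 + 0.006576 = 0.090146
P80 = (1/0.090146)² = 11.0932² = 123.06 µm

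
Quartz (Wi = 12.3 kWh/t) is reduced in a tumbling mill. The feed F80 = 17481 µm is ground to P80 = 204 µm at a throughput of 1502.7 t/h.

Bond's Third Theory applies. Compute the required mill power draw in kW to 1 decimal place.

P = 11542.9 kW

W = 10·Wi·(P80^(-½) − F80^(-½))
W = 10·12.3·(1/√204 − 1/√17481) = 10·12.3·(0.062451) = 7.6814 kWh/t
P = W·T = 7.6814·1502.7 = 11542.9 kW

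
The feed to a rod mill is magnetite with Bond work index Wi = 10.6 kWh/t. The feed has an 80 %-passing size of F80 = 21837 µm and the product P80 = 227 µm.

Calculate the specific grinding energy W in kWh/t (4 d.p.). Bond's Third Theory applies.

W = 10 Wi (P80^-0.5 − F80^-0.5)
1/√227 = 0.066372;  1/√21837 = 0.006767
W = 10·10.6·(0.066372 − 0.006767) = 6.3182 kWh/t

W = 6.3182 kWh/t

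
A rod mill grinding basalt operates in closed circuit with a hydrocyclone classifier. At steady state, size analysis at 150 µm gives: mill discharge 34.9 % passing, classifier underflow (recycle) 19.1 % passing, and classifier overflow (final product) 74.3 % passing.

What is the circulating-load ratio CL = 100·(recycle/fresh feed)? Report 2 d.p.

CL = 249.37 %

Mass balance on the −150 µm fraction:
(1+r)d = ru + o → r = (o−d)/(d−u)
r = (74.3 − 34.9)/(34.9 − 19.1) = 39.4/15.8 = 2.4937
CL = 100·r = 249.37 %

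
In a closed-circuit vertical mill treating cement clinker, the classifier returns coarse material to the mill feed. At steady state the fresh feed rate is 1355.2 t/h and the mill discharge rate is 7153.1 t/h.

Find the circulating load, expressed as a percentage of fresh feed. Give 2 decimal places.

CL = 427.83 %

Steady state: M = F + R.
R = M − F = 7153.1 − 1355.2 = 5797.9 t/h
CL = 100·R/F = 100·5797.9/1355.2 = 427.83 %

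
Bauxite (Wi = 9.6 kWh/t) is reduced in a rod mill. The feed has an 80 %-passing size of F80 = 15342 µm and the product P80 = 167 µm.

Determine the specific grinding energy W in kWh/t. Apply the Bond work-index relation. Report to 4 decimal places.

W_Bond = 10·Wi·(1/√P₈₀ − 1/√F₈₀)
1/√167 = 0.077382;  1/√15342 = 0.008073
W = 10·9.6·(0.077382 − 0.008073) = 6.6537 kWh/t

W = 6.6537 kWh/t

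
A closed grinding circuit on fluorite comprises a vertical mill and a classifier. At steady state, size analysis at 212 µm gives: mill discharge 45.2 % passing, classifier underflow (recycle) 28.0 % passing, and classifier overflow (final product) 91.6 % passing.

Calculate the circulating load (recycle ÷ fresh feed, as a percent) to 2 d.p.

Balance %-passing 212 µm (r = R/F):
d + r·d = r·u + o → r(d−u) = o−d
r = (91.6 − 45.2)/(45.2 − 28.0) = 46.4/17.2 = 2.6977
CL = 100·r = 269.77 %

CL = 269.77 %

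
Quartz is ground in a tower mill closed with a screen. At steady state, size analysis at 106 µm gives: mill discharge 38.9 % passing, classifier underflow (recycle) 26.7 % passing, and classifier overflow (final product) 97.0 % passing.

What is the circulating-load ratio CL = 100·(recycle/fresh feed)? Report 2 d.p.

CL = 476.23 %

Classifier node, passing 106 µm:
d + r·d = r·u + o → r(d−u) = o−d
r = (97.0 − 38.9)/(38.9 − 26.7) = 58.1/12.2 = 4.7623
CL = 100·r = 476.23 %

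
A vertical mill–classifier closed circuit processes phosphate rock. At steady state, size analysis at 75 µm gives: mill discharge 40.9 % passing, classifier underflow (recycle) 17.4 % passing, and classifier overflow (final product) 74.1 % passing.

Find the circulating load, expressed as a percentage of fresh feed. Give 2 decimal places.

CL = 141.28 %

Let r = R/F. Size balance at 75 µm:
r = (o − d)/(d − u)
r = (74.1 − 40.9)/(40.9 − 17.4) = 33.2/23.5 = 1.4128
CL = 100·r = 141.28 %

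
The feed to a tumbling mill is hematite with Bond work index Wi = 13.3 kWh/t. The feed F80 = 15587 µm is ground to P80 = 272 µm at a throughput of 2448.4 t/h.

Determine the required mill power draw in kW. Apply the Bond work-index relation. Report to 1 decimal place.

W = 10 Wi (P80^-0.5 − F80^-0.5)
W = 10·13.3·(1/√272 − 1/√15587) = 10·13.3·(0.052624) = 6.9990 kWh/t
Power = W × throughput = 6.9990 kWh/t × 2448.4 t/h = 17136.4 kW

P = 17136.4 kW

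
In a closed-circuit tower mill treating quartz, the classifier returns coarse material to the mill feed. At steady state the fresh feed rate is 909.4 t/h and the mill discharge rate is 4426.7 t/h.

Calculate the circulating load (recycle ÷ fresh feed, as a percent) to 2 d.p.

CL = 386.77 %

Mill node: discharge = fresh + recycle.
R = M − F = 4426.7 − 909.4 = 3517.3 t/h
CL = 100·R/F = 100·3517.3/909.4 = 386.77 %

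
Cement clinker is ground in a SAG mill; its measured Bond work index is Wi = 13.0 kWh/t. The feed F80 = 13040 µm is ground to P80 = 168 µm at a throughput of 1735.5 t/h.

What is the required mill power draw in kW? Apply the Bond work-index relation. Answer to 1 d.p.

W = 10 Wi (P80^-0.5 − F80^-0.5)
W = 10·13.0·(1/√168 − 1/√13040) = 10·13.0·(0.068395) = 8.8913 kWh/t
Mill draw = 8.8913 × 1735.5 = 15430.8 kW

P = 15430.8 kW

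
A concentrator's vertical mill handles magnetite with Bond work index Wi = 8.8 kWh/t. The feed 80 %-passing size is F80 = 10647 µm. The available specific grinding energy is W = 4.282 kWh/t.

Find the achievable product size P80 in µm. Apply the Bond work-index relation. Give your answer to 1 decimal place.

P80 = 293.7 µm

Bond:  W = 10 Wi (1/√P − 1/√F)
P80^(−½) = W/(10 Wi) + F80^(−½)
  = 4.2820/(10·8.8) + 1/√10647 = 0.048659 + 0.009691 = 0.058350
P80 = (1/0.058350)² = 17.1378² = 293.70 µm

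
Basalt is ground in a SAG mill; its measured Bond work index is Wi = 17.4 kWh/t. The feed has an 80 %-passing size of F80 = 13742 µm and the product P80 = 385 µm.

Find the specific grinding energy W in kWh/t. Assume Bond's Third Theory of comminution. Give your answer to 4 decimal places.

Bond: W = 10·Wi·(1/√P80 − 1/√F80)
1/√385 = 0.050965;  1/√13742 = 0.008531
W = 10·17.4·(0.050965 − 0.008531) = 7.3836 kWh/t

W = 7.3836 kWh/t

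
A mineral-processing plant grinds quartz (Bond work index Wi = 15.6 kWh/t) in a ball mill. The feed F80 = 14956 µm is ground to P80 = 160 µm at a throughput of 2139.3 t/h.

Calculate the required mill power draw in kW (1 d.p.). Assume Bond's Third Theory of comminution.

W = 10 Wi / √P80 − 10 Wi / √F80
W = 10·15.6·(1/√160 − 1/√14956) = 10·15.6·(0.070880) = 11.0573 kWh/t
Mill draw = 11.0573 × 2139.3 = 23654.8 kW

P = 23654.8 kW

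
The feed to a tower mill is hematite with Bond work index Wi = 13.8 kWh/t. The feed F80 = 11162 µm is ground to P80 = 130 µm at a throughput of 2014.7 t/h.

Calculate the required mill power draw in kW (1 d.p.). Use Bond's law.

P = 21753.1 kW

W = 10 Wi / √P80 − 10 Wi / √F80
W = 10·13.8·(1/√130 − 1/√11162) = 10·13.8·(0.078241) = 10.7972 kWh/t
P = W·T = 10.7972·2014.7 = 21753.1 kW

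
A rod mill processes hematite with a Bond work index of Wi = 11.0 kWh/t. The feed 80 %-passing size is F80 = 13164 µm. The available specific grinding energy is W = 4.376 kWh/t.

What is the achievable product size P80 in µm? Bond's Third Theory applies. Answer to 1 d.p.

P80 = 425.2 µm

W = 10 Wi / √P80 − 10 Wi / √F80
P80^-0.5 = F80^-0.5 + W/(10 Wi)
  = 4.3760/(10·11.0) + 1/√13164 = 0.039782 + 0.008716 = 0.048498
P80 = (1/0.048498)² = 20.6196² = 425.17 µm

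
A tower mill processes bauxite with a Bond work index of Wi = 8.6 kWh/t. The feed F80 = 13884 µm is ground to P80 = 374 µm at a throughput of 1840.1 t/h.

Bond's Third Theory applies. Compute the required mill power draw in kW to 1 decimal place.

P = 6839.8 kW

W = 10 Wi / √P80 − 10 Wi / √F80
W = 10·8.6·(1/√374 − 1/√13884) = 10·8.6·(0.043222) = 3.7171 kWh/t
P_mill = W·ṁ = 3.7171·1840.1 = 6839.8 kW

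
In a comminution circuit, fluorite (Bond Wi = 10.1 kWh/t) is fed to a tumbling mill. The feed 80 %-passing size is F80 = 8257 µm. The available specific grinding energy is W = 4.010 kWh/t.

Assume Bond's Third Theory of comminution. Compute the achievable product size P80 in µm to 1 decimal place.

P80 = 388.9 µm

W = 10 Wi (P80^-0.5 − F80^-0.5)
⇒ 1/√P80 = W/(10·Wi) + 1/√F80
  = 4.0100/(10·10.1) + 1/√8257 = 0.039703 + 0.011005 = 0.050708
P80 = (1/0.050708)² = 19.7208² = 388.91 µm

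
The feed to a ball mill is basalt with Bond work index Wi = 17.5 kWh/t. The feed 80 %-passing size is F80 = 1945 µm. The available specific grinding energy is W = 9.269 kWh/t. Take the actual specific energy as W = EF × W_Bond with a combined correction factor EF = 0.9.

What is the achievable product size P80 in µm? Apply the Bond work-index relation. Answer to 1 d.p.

Bond:  W = 10 Wi (1/√P − 1/√F)
W_Bond = W / EF = 9.269 / 0.9 = 10.2989 kWh/t
P80^(−½) = W_Bond/(10 Wi) + F80^(−½)
  = 10.2989/(10·17.5) + 1/√1945 = 0.058851 + 0.022675 = 0.081525
P80 = (1/0.081525)² = 12.2661² = 150.46 µm

P80 = 150.5 µm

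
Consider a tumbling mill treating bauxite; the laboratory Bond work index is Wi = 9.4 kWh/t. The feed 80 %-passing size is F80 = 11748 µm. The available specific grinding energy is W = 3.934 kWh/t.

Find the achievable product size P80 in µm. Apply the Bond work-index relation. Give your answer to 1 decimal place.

P80 = 383.3 µm

W = 10 Wi (1/√P80 − 1/√F80)  [Bond]
P80^(−½) = W/(10 Wi) + F80^(−½)
  = 3.9340/(10·9.4) + 1/√11748 = 0.041851 + 0.009226 = 0.051077
P80 = (1/0.051077)² = 19.5782² = 383.31 µm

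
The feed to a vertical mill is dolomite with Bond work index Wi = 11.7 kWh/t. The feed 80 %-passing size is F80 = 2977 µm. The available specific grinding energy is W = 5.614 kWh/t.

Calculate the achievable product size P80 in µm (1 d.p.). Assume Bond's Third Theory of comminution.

W_Bond = 10·Wi·(1/√P₈₀ − 1/√F₈₀)
P80^-0.5 = F80^-0.5 + W/(10 Wi)
  = 5.6140/(10·11.7) + 1/√2977 = 0.047983 + 0.018328 = 0.066311
P80 = (1/0.066311)² = 15.0805² = 227.42 µm

P80 = 227.4 µm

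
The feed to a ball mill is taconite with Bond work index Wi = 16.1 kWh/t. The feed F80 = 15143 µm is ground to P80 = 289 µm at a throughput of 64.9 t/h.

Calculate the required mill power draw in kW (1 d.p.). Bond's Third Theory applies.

P = 529.7 kW

W = 10·Wi·(P80^(-½) − F80^(-½))
W = 10·16.1·(1/√289 − 1/√15143) = 10·16.1·(0.050697) = 8.1623 kWh/t
Mill draw = 8.1623 × 64.9 = 529.7 kW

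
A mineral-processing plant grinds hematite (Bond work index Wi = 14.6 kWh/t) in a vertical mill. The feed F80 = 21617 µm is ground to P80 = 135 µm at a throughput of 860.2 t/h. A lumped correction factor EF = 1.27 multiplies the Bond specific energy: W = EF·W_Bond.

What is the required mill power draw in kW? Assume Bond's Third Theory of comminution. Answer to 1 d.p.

Bond:  W = 10 Wi (1/√P − 1/√F)
W = 10·14.6·(1/√135 − 1/√21617) = 10·14.6·(0.079265) = 11.5727 kWh/t
With EF = 1.27: W = 11.5727·1.27 = 14.6973 kWh/t
P_mill = W·ṁ = 14.6973·860.2 = 12642.6 kW

P = 12642.6 kW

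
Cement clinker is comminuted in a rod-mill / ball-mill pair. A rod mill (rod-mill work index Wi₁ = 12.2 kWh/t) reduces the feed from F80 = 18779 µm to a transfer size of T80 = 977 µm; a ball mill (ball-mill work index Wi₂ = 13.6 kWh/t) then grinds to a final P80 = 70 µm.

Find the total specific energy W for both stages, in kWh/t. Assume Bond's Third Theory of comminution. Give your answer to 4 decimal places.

W = 10 Wi / √P80 − 10 Wi / √F80
Stage 1 (18779→977 µm, Wi₁=12.2): W₁ = 10·12.2·(0.031993 − 0.007297) = 3.0129 kWh/t
Stage 2 (977→70 µm, Wi₂=13.6): W₂ = 10·13.6·(0.119523 − 0.031993) = 11.9041 kWh/t
W = W₁ + W₂ = 3.0129 + 11.9041 = 14.9169 kWh/t

W = 14.9169 kWh/t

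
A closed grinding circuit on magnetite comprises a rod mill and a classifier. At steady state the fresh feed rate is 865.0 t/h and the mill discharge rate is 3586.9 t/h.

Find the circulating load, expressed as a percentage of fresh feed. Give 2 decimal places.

Steady state: M = F + R.
R = M − F = 3586.9 − 865.0 = 2721.9 t/h
CL = 100·R/F = 100·2721.9/865.0 = 314.67 %

CL = 314.67 %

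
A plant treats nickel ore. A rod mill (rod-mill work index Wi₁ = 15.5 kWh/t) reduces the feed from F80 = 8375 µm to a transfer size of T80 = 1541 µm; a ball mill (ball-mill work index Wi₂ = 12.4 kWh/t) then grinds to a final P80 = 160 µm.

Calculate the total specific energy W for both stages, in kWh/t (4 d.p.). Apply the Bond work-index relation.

W = 8.8990 kWh/t

W = 10·Wi·(P80^(-½) − F80^(-½))
Stage 1 (8375→1541 µm, Wi₁=15.5): W₁ = 10·15.5·(0.025474 − 0.010927) = 2.2548 kWh/t
Stage 2 (1541→160 µm, Wi₂=12.4): W₂ = 10·12.4·(0.079057 − 0.025474) = 6.6443 kWh/t
W = W₁ + W₂ = 2.2548 + 6.6443 = 8.8990 kWh/t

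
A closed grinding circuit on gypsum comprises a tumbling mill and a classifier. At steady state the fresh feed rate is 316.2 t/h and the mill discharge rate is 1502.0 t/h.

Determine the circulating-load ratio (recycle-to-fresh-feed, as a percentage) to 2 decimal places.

CL = 375.02 %

Mill node: discharge = fresh + recycle.
R = M − F = 1502.0 − 316.2 = 1185.8 t/h
CL = 100·R/F = 100·1185.8/316.2 = 375.02 %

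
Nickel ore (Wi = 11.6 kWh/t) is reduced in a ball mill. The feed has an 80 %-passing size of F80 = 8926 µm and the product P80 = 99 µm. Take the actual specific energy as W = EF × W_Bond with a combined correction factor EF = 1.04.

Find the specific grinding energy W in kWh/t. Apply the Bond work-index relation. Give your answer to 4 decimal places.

W = 10.8479 kWh/t

Bond: W = 10·Wi·(1/√P80 − 1/√F80)
1/√99 = 0.100504;  1/√8926 = 0.010585
W = 10·11.6·(0.100504 − 0.010585) = 10.4306 kWh/t
With EF = 1.04: W = 10.4306·1.04 = 10.8479 kWh/t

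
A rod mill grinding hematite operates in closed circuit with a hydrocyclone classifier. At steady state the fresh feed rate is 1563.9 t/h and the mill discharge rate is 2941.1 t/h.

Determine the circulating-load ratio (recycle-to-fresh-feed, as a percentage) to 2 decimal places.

CL = 88.06 %

Mill node: discharge = fresh + recycle.
R = M − F = 2941.1 − 1563.9 = 1377.2 t/h
CL = 100·R/F = 100·1377.2/1563.9 = 88.06 %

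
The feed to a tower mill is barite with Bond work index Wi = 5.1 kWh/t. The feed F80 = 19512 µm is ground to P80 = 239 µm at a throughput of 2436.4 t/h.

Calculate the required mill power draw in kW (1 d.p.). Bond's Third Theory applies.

P = 7147.9 kW

W_Bond = 10·Wi·(1/√P₈₀ − 1/√F₈₀)
W = 10·5.1·(1/√239 − 1/√19512) = 10·5.1·(0.057526) = 2.9338 kWh/t
P = W·T = 2.9338·2436.4 = 7147.9 kW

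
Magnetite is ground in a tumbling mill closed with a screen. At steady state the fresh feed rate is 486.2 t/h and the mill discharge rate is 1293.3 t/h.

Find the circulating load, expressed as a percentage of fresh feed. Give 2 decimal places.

CL = 166.00 %

Mill node: discharge = fresh + recycle.
R = M − F = 1293.3 − 486.2 = 807.1 t/h
CL = 100·R/F = 100·807.1/486.2 = 166.00 %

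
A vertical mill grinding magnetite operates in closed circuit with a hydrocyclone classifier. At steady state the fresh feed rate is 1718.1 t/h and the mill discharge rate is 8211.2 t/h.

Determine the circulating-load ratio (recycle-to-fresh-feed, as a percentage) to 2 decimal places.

CL = 377.92 %

M = F + R at steady state, so:
R = M − F = 8211.2 − 1718.1 = 6493.1 t/h
CL = 100·R/F = 100·6493.1/1718.1 = 377.92 %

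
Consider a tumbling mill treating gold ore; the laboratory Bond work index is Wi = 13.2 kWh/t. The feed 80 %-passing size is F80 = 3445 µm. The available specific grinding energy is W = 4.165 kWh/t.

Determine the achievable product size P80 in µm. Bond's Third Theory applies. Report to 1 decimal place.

Bond:  W = 10 Wi (1/√P − 1/√F)
⇒ 1/√P80 = W/(10·Wi) + 1/√F80
  = 4.1650/(10·13.2) + 1/√3445 = 0.031553 + 0.017037 = 0.048591
P80 = (1/0.048591)² = 20.5801² = 423.54 µm

P80 = 423.5 µm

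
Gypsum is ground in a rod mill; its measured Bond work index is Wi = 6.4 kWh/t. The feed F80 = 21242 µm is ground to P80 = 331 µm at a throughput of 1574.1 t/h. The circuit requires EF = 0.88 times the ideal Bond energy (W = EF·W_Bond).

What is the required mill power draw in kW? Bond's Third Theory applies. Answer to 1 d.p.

P = 4264.6 kW

W = 10·Wi·[P80^(−½) − F80^(−½)]
W = 10·6.4·(1/√331 − 1/√21242) = 10·6.4·(0.048104) = 3.0786 kWh/t
With EF = 0.88: W = 3.0786·0.88 = 2.7092 kWh/t
Power = W × throughput = 2.7092 kWh/t × 1574.1 t/h = 4264.6 kW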